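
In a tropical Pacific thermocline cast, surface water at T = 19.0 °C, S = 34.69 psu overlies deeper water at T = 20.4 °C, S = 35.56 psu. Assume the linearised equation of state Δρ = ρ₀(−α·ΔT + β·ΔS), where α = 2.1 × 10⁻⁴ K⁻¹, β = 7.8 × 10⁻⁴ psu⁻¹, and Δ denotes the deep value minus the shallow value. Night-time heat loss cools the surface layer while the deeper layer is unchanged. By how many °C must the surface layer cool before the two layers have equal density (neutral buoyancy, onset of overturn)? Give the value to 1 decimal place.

Neutral buoyancy requires Δρ = 0, i.e. −α(T_deep − T_surf′) + β(S_deep − S_surf) = 0.
T_surf′ = T_deep − (β/α)·ΔS = 20.4 − (7.8 × 10⁻⁴/2.1 × 10⁻⁴)·(+0.87) = 17.169 °C.
Cooling required: 19.0 − (17.169) = 1.831 °C.

1.8 °C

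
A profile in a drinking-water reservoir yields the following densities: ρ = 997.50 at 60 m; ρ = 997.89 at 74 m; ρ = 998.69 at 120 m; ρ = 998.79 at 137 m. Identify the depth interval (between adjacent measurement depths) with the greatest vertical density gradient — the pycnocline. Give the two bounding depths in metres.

60–74 m

Compute the density gradient over each adjacent pair:
  60–74 m: Δρ/Δz = 0.39/14 = 0.028 kg m⁻⁴
  74–120 m: Δρ/Δz = 0.80/46 = 0.017 kg m⁻⁴
  120–137 m: Δρ/Δz = 0.10/17 = 5.9 × 10⁻³ kg m⁻⁴
The largest gradient is in the 60–74 m interval — the pycnocline.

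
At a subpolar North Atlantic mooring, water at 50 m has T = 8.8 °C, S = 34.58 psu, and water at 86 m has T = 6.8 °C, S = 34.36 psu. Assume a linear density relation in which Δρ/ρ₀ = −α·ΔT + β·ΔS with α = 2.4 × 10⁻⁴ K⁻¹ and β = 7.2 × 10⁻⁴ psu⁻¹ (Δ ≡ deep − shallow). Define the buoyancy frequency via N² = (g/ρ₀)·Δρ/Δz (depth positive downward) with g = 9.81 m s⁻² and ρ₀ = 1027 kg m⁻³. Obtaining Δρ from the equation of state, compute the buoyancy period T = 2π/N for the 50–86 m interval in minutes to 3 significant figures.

ΔT = -2.0 K, ΔS = -0.22 psu (deep − shallow).
Δρ/ρ₀ = −αΔT + βΔS = 4.80 × 10⁻⁴ − 1.584 × 10⁻⁴ = 3.216 × 10⁻⁴, so Δρ ≈ 0.3303 kg m⁻³.
N² = (g/ρ₀)·Δρ/Δz = g·(Δρ/ρ₀)/Δz = 9.81 × 3.216 × 10⁻⁴ / 36 = 8.7636 × 10⁻⁵ s⁻².
N = √(8.7636 × 10⁻⁵) = 9.3614 × 10⁻³ rad s⁻¹ → T = 2π/N = 671.18 s = 11.186 min ≈ 11.2 min.

11.2 min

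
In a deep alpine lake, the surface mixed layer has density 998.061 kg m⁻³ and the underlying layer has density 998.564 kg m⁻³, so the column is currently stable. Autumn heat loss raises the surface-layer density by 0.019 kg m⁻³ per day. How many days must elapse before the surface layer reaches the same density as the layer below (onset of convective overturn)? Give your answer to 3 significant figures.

26.5 days

Density deficit of the surface layer: 998.564 − 998.061 = 0.503 kg m⁻³.
Required change = 0.503 / 0.019 = 26.5 days.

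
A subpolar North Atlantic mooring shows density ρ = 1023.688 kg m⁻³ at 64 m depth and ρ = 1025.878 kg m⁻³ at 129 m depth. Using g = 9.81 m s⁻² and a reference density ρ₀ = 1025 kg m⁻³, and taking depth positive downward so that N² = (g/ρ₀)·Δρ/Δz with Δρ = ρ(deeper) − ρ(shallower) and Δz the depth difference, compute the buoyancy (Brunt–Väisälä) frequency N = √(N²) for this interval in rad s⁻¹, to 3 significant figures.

0.0180 rad s⁻¹

Δρ = 1025.878 − 1023.688 = 2.190 kg m⁻³ over Δz = 129 − 64 = 65 m.
N² = (9.81/1025) × (2.190/65) = 3.2246 × 10⁻⁴ s⁻².
N = √(3.2246 × 10⁻⁴) = 0.017957 rad s⁻¹ ≈ 0.0180 rad s⁻¹.
N² > 0, so the interval is statically stable.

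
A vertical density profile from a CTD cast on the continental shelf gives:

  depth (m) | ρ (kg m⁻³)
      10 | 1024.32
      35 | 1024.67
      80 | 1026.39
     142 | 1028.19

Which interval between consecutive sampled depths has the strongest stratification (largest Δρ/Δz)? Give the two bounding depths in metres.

Compute the density gradient over each adjacent pair:
  10–35 m: Δρ/Δz = 0.35/25 = 0.014 kg m⁻⁴
  35–80 m: Δρ/Δz = 1.72/45 = 0.038 kg m⁻⁴
  80–142 m: Δρ/Δz = 1.80/62 = 0.029 kg m⁻⁴
The largest gradient is in the 35–80 m interval — the pycnocline.

35–80 m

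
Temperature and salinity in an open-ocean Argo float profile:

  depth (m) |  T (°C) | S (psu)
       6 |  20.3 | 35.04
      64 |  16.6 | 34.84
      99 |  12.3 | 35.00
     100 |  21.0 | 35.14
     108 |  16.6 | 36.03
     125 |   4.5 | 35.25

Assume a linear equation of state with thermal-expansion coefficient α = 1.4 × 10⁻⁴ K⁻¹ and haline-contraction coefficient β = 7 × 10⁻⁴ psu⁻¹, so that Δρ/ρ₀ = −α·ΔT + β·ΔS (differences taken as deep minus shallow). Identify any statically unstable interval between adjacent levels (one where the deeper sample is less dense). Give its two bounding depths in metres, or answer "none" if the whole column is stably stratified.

Evaluate Δρ/ρ₀ = −αΔT + βΔS across each adjacent pair:
  6–64 m: −αΔT+βΔS = −(1.4 × 10⁻⁴)(-3.7)+(7 × 10⁻⁴)(-0.20) = 3.8 × 10⁻⁴ → stable
  64–99 m: −αΔT+βΔS = −(1.4 × 10⁻⁴)(-4.3)+(7 × 10⁻⁴)(+0.16) = 7.1 × 10⁻⁴ → stable
  99–100 m: −αΔT+βΔS = −(1.4 × 10⁻⁴)(+8.7)+(7 × 10⁻⁴)(+0.14) = -1.1 × 10⁻³ → UNSTABLE
  100–108 m: −αΔT+βΔS = −(1.4 × 10⁻⁴)(-4.4)+(7 × 10⁻⁴)(+0.89) = 1.2 × 10⁻³ → stable
  108–125 m: −αΔT+βΔS = −(1.4 × 10⁻⁴)(-12.1)+(7 × 10⁻⁴)(-0.78) = 1.1 × 10⁻³ → stable
The 99–100 m interval has Δρ < 0: lighter water underlies denser water.

99–100 m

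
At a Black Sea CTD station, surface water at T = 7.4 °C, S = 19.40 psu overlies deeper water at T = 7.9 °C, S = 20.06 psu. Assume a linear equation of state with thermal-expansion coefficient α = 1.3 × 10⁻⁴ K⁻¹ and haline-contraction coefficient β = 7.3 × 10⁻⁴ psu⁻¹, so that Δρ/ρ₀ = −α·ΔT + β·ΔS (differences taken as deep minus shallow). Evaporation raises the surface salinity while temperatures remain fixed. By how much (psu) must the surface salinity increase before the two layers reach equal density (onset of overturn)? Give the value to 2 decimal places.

0.57 psu

Neutral buoyancy requires −α(T_deep − T_surf) + β(S_deep − S_surf′) = 0.
S_surf′ = S_deep − (α/β)·ΔT = 20.06 − (1.3 × 10⁻⁴/7.3 × 10⁻⁴)·(+0.5) = 19.9710 psu.
Increase required: 19.9710 − 19.40 = 0.5710 psu.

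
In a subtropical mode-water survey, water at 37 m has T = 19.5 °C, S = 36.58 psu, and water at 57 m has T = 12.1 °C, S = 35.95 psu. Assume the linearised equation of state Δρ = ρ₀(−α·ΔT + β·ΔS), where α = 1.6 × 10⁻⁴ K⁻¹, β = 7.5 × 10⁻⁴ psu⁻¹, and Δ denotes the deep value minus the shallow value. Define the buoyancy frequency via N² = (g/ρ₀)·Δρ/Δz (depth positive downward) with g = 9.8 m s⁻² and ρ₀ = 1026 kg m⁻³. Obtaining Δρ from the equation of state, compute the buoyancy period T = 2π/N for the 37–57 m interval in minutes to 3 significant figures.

ΔT = -7.4 K, ΔS = -0.63 psu (deep − shallow).
Δρ/ρ₀ = −αΔT + βΔS = 1.184 × 10⁻³ − 4.725 × 10⁻⁴ = 7.115 × 10⁻⁴, so Δρ ≈ 0.7300 kg m⁻³.
N² = (g/ρ₀)·Δρ/Δz = g·(Δρ/ρ₀)/Δz = 9.8 × 7.115 × 10⁻⁴ / 20 = 3.4864 × 10⁻⁴ s⁻².
N = √(3.4864 × 10⁻⁴) = 0.018672 rad s⁻¹ → T = 2π/N = 336.50 s = 5.6083 min ≈ 5.61 min.

5.61 min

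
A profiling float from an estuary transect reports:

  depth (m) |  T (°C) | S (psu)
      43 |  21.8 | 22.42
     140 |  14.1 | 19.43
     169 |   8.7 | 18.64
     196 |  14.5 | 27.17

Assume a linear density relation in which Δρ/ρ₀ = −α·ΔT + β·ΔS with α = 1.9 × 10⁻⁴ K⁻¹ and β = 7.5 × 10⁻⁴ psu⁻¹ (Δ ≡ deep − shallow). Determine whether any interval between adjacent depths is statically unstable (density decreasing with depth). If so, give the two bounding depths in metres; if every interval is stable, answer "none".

43–140 m

Evaluate Δρ/ρ₀ = −αΔT + βΔS across each adjacent pair:
  43–140 m: −αΔT+βΔS = −(1.9 × 10⁻⁴)(-7.7)+(7.5 × 10⁻⁴)(-2.99) = -7.8 × 10⁻⁴ → UNSTABLE
  140–169 m: −αΔT+βΔS = −(1.9 × 10⁻⁴)(-5.4)+(7.5 × 10⁻⁴)(-0.79) = 4.3 × 10⁻⁴ → stable
  169–196 m: −αΔT+βΔS = −(1.9 × 10⁻⁴)(+5.8)+(7.5 × 10⁻⁴)(+8.53) = 5.3 × 10⁻³ → stable
The 43–140 m interval has Δρ < 0: lighter water underlies denser water.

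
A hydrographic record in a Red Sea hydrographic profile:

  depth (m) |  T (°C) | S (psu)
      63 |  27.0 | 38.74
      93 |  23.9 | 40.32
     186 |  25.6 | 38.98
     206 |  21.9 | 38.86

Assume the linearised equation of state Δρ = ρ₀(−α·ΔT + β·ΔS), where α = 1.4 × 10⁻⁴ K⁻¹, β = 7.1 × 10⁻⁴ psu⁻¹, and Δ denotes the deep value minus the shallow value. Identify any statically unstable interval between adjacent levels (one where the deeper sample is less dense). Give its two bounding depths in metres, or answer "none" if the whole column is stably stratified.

Evaluate Δρ/ρ₀ = −αΔT + βΔS across each adjacent pair:
  63–93 m: −αΔT+βΔS = −(1.4 × 10⁻⁴)(-3.1)+(7.1 × 10⁻⁴)(+1.58) = 1.6 × 10⁻³ → stable
  93–186 m: −αΔT+βΔS = −(1.4 × 10⁻⁴)(+1.7)+(7.1 × 10⁻⁴)(-1.34) = -1.2 × 10⁻³ → UNSTABLE
  186–206 m: −αΔT+βΔS = −(1.4 × 10⁻⁴)(-3.7)+(7.1 × 10⁻⁴)(-0.12) = 4.3 × 10⁻⁴ → stable
The 93–186 m interval has Δρ < 0: lighter water underlies denser water.

93–186 m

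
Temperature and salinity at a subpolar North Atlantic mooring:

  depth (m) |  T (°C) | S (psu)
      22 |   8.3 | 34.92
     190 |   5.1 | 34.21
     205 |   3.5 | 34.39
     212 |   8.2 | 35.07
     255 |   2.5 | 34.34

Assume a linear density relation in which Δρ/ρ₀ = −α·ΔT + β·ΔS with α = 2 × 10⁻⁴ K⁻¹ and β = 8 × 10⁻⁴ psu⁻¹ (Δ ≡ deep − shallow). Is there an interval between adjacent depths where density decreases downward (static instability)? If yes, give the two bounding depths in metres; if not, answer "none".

205–212 m

Evaluate Δρ/ρ₀ = −αΔT + βΔS across each adjacent pair:
  22–190 m: −αΔT+βΔS = −(2 × 10⁻⁴)(-3.2)+(8 × 10⁻⁴)(-0.71) = 7.2 × 10⁻⁵ → stable
  190–205 m: −αΔT+βΔS = −(2 × 10⁻⁴)(-1.6)+(8 × 10⁻⁴)(+0.18) = 4.6 × 10⁻⁴ → stable
  205–212 m: −αΔT+βΔS = −(2 × 10⁻⁴)(+4.7)+(8 × 10⁻⁴)(+0.68) = -4.0 × 10⁻⁴ → UNSTABLE
  212–255 m: −αΔT+βΔS = −(2 × 10⁻⁴)(-5.7)+(8 × 10⁻⁴)(-0.73) = 5.6 × 10⁻⁴ → stable
The 205–212 m interval has Δρ < 0: lighter water underlies denser water.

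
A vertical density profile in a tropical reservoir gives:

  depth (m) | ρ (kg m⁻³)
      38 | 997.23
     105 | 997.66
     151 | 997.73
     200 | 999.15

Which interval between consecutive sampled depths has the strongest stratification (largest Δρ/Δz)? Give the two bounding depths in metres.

151–200 m

Compute the density gradient over each adjacent pair:
  38–105 m: Δρ/Δz = 0.43/67 = 6.4 × 10⁻³ kg m⁻⁴
  105–151 m: Δρ/Δz = 0.07/46 = 1.5 × 10⁻³ kg m⁻⁴
  151–200 m: Δρ/Δz = 1.42/49 = 0.029 kg m⁻⁴
The largest gradient is in the 151–200 m interval — the pycnocline.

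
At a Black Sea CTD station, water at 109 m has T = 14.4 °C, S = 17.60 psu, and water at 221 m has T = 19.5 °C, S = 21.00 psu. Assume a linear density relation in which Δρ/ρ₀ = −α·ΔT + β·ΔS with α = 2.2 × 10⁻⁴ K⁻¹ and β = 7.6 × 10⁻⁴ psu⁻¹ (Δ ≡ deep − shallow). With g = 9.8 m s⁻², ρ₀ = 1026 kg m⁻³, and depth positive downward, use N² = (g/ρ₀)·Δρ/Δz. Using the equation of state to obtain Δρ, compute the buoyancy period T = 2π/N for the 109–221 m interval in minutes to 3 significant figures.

9.26 min

ΔT = +5.1 K, ΔS = +3.40 psu (deep − shallow).
Δρ/ρ₀ = −αΔT + βΔS = -1.122 × 10⁻³ + 2.584 × 10⁻³ = 1.462 × 10⁻³, so Δρ ≈ 1.500 kg m⁻³.
N² = (g/ρ₀)·Δρ/Δz = g·(Δρ/ρ₀)/Δz = 9.8 × 1.462 × 10⁻³ / 112 = 1.2793 × 10⁻⁴ s⁻².
N = √(1.2793 × 10⁻⁴) = 0.011311 rad s⁻¹ → T = 2π/N = 555.49 s = 9.2582 min ≈ 9.26 min.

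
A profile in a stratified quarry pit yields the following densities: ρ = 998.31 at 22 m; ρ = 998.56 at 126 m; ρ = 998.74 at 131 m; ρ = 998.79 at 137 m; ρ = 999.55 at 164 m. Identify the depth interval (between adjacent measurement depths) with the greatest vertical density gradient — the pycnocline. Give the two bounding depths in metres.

126–131 m

Compute the density gradient over each adjacent pair:
  22–126 m: Δρ/Δz = 0.25/104 = 2.4 × 10⁻³ kg m⁻⁴
  126–131 m: Δρ/Δz = 0.18/5 = 0.036 kg m⁻⁴
  131–137 m: Δρ/Δz = 0.05/6 = 8.3 × 10⁻³ kg m⁻⁴
  137–164 m: Δρ/Δz = 0.76/27 = 0.028 kg m⁻⁴
The largest gradient is in the 126–131 m interval — the pycnocline.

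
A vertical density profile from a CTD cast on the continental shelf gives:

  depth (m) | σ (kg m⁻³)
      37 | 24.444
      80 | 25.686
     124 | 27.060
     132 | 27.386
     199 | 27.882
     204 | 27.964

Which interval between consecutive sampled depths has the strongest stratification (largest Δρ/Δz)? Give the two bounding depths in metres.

124–132 m

Compute the density gradient over each adjacent pair:
  37–80 m: Δρ/Δz = 1.242/43 = 0.029 kg m⁻⁴
  80–124 m: Δρ/Δz = 1.374/44 = 0.031 kg m⁻⁴
  124–132 m: Δρ/Δz = 0.326/8 = 0.041 kg m⁻⁴
  132–199 m: Δρ/Δz = 0.496/67 = 7.4 × 10⁻³ kg m⁻⁴
  199–204 m: Δρ/Δz = 0.082/5 = 0.016 kg m⁻⁴
The largest gradient is in the 124–132 m interval — the pycnocline.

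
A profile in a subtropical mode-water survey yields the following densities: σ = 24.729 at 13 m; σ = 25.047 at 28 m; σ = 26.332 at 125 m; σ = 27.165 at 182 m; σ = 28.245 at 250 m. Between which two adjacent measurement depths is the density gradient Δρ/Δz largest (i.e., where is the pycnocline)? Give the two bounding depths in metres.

13–28 m

Compute the density gradient over each adjacent pair:
  13–28 m: Δρ/Δz = 0.318/15 = 0.021 kg m⁻⁴
  28–125 m: Δρ/Δz = 1.285/97 = 0.013 kg m⁻⁴
  125–182 m: Δρ/Δz = 0.833/57 = 0.015 kg m⁻⁴
  182–250 m: Δρ/Δz = 1.080/68 = 0.016 kg m⁻⁴
The largest gradient is in the 13–28 m interval — the pycnocline.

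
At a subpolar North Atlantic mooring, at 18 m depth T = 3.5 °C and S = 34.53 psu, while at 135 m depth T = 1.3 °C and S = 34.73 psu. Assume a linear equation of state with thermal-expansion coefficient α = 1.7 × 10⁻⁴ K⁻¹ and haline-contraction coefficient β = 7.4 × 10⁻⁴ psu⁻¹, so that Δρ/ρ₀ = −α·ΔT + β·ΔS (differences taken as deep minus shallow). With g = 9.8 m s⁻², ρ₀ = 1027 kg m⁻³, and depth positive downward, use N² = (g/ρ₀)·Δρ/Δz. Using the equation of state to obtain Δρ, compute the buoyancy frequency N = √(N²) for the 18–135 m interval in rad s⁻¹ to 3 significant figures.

6.61 × 10⁻³ rad s⁻¹

ΔT = -2.2 K, ΔS = +0.20 psu (deep − shallow).
Δρ/ρ₀ = −αΔT + βΔS = 3.74 × 10⁻⁴ + 1.48 × 10⁻⁴ = 5.22 × 10⁻⁴, so Δρ ≈ 0.5361 kg m⁻³.
N² = (g/ρ₀)·Δρ/Δz = g·(Δρ/ρ₀)/Δz = 9.8 × 5.22 × 10⁻⁴ / 117 = 4.3723 × 10⁻⁵ s⁻².
N = √(4.3723 × 10⁻⁵) = 6.6123 × 10⁻³ rad s⁻¹ ≈ 6.61 × 10⁻³ rad s⁻¹.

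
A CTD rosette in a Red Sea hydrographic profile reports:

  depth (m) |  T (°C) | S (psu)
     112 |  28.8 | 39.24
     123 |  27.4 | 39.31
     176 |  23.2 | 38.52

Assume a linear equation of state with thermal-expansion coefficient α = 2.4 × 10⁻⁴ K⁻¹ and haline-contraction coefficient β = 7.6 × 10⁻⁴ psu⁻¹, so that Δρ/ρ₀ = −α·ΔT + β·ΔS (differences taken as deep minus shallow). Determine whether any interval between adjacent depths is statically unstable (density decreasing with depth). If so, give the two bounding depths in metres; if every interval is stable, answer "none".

Evaluate Δρ/ρ₀ = −αΔT + βΔS across each adjacent pair:
  112–123 m: −αΔT+βΔS = −(2.4 × 10⁻⁴)(-1.4)+(7.6 × 10⁻⁴)(+0.07) = 3.9 × 10⁻⁴ → stable
  123–176 m: −αΔT+βΔS = −(2.4 × 10⁻⁴)(-4.2)+(7.6 × 10⁻⁴)(-0.79) = 4.1 × 10⁻⁴ → stable
Every interval has Δρ > 0: the column is stably stratified throughout.

none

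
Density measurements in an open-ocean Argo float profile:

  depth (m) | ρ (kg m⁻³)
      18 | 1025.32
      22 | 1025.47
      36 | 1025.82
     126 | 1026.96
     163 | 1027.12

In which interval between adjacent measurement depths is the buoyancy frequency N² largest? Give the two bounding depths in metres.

Compute the density gradient over each adjacent pair:
  18–22 m: Δρ/Δz = 0.15/4 = 0.037 kg m⁻⁴
  22–36 m: Δρ/Δz = 0.35/14 = 0.025 kg m⁻⁴
  36–126 m: Δρ/Δz = 1.14/90 = 0.013 kg m⁻⁴
  126–163 m: Δρ/Δz = 0.16/37 = 4.3 × 10⁻³ kg m⁻⁴
The largest gradient is in the 18–22 m interval — the pycnocline.

18–22 m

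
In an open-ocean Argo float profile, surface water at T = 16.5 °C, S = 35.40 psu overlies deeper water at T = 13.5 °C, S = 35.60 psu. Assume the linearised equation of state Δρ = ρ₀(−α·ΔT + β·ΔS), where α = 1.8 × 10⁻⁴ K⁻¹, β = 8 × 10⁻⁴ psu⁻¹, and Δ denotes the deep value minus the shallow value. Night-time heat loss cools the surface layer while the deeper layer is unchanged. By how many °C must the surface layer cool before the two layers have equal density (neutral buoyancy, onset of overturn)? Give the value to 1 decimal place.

3.9 °C

Neutral buoyancy requires Δρ = 0, i.e. −α(T_deep − T_surf′) + β(S_deep − S_surf) = 0.
T_surf′ = T_deep − (β/α)·ΔS = 13.5 − (8 × 10⁻⁴/1.8 × 10⁻⁴)·(+0.20) = 12.611 °C.
Cooling required: 16.5 − (12.611) = 3.889 °C.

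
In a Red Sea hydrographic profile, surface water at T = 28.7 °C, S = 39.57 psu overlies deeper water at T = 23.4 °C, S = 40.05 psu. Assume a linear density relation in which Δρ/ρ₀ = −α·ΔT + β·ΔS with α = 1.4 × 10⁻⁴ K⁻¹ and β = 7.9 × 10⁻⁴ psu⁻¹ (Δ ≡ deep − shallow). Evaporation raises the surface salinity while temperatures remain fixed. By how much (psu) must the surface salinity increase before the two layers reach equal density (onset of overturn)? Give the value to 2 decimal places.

1.42 psu

Neutral buoyancy requires −α(T_deep − T_surf) + β(S_deep − S_surf′) = 0.
S_surf′ = S_deep − (α/β)·ΔT = 40.05 − (1.4 × 10⁻⁴/7.9 × 10⁻⁴)·(-5.3) = 40.9892 psu.
Increase required: 40.9892 − 39.57 = 1.4192 psu.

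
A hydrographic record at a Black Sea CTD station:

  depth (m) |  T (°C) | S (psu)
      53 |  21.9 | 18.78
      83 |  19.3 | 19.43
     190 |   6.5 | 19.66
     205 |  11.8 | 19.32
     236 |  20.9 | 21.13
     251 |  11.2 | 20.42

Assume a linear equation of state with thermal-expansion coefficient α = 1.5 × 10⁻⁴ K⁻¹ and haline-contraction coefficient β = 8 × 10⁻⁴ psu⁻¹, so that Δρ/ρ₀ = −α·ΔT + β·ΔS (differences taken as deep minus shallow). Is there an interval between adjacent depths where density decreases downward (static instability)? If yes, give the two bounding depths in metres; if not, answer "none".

190–205 m

Evaluate Δρ/ρ₀ = −αΔT + βΔS across each adjacent pair:
  53–83 m: −αΔT+βΔS = −(1.5 × 10⁻⁴)(-2.6)+(8 × 10⁻⁴)(+0.65) = 9.1 × 10⁻⁴ → stable
  83–190 m: −αΔT+βΔS = −(1.5 × 10⁻⁴)(-12.8)+(8 × 10⁻⁴)(+0.23) = 2.1 × 10⁻³ → stable
  190–205 m: −αΔT+βΔS = −(1.5 × 10⁻⁴)(+5.3)+(8 × 10⁻⁴)(-0.34) = -1.1 × 10⁻³ → UNSTABLE
  205–236 m: −αΔT+βΔS = −(1.5 × 10⁻⁴)(+9.1)+(8 × 10⁻⁴)(+1.81) = 8.3 × 10⁻⁵ → stable
  236–251 m: −αΔT+βΔS = −(1.5 × 10⁻⁴)(-9.7)+(8 × 10⁻⁴)(-0.71) = 8.9 × 10⁻⁴ → stable
The 190–205 m interval has Δρ < 0: lighter water underlies denser water.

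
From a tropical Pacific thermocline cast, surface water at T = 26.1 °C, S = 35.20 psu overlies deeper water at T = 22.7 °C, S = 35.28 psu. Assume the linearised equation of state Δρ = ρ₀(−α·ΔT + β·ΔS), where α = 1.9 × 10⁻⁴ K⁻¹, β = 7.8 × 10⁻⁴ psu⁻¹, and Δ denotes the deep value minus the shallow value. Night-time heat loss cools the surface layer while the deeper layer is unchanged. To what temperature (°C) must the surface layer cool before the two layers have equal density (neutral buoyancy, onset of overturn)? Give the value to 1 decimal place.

22.4 °C

Neutral buoyancy requires Δρ = 0, i.e. −α(T_deep − T_surf′) + β(S_deep − S_surf) = 0.
T_surf′ = T_deep − (β/α)·ΔS = 22.7 − (7.8 × 10⁻⁴/1.9 × 10⁻⁴)·(+0.08) = 22.372 °C.
Cooling required: 26.1 − (22.372) = 3.728 °C.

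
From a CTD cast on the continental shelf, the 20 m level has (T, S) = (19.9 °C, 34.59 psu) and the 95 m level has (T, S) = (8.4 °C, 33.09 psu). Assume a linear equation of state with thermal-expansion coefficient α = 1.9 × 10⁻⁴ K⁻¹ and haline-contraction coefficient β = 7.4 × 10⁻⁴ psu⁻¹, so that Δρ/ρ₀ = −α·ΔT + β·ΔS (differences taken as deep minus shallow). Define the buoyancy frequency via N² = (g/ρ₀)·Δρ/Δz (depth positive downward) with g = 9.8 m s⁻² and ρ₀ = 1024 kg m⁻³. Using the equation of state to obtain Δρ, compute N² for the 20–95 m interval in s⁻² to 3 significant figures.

1.40 × 10⁻⁴ s⁻²

ΔT = -11.5 K, ΔS = -1.50 psu (deep − shallow).
Δρ/ρ₀ = −αΔT + βΔS = 2.185 × 10⁻³ − 1.11 × 10⁻³ = 1.075 × 10⁻³, so Δρ ≈ 1.101 kg m⁻³.
N² = (g/ρ₀)·Δρ/Δz = g·(Δρ/ρ₀)/Δz = 9.8 × 1.075 × 10⁻³ / 75 = 1.4047 × 10⁻⁴ s⁻² ≈ 1.40 × 10⁻⁴ s⁻².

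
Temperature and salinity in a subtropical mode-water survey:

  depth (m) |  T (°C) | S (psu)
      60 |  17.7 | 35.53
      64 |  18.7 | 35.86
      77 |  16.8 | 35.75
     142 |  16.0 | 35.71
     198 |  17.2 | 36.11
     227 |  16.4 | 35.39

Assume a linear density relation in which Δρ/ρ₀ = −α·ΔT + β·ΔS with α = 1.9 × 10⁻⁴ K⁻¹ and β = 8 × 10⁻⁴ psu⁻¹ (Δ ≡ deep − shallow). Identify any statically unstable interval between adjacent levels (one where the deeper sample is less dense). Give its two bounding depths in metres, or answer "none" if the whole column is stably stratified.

198–227 m

Evaluate Δρ/ρ₀ = −αΔT + βΔS across each adjacent pair:
  60–64 m: −αΔT+βΔS = −(1.9 × 10⁻⁴)(+1.0)+(8 × 10⁻⁴)(+0.33) = 7.4 × 10⁻⁵ → stable
  64–77 m: −αΔT+βΔS = −(1.9 × 10⁻⁴)(-1.9)+(8 × 10⁻⁴)(-0.11) = 2.7 × 10⁻⁴ → stable
  77–142 m: −αΔT+βΔS = −(1.9 × 10⁻⁴)(-0.8)+(8 × 10⁻⁴)(-0.04) = 1.2 × 10⁻⁴ → stable
  142–198 m: −αΔT+βΔS = −(1.9 × 10⁻⁴)(+1.2)+(8 × 10⁻⁴)(+0.40) = 9.2 × 10⁻⁵ → stable
  198–227 m: −αΔT+βΔS = −(1.9 × 10⁻⁴)(-0.8)+(8 × 10⁻⁴)(-0.72) = -4.2 × 10⁻⁴ → UNSTABLE
The 198–227 m interval has Δρ < 0: lighter water underlies denser water.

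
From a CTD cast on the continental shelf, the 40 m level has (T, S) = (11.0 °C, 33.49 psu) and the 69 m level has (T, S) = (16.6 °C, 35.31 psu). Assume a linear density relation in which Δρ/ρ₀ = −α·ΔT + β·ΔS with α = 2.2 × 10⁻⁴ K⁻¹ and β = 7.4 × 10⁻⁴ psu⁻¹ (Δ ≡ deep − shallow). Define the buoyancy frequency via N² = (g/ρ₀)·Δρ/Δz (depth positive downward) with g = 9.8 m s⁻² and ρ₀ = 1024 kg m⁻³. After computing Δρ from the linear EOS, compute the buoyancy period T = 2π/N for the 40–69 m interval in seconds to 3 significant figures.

ΔT = +5.6 K, ΔS = +1.82 psu (deep − shallow).
Δρ/ρ₀ = −αΔT + βΔS = -1.232 × 10⁻³ + 1.3468 × 10⁻³ = 1.148 × 10⁻⁴, so Δρ ≈ 0.1176 kg m⁻³.
N² = (g/ρ₀)·Δρ/Δz = g·(Δρ/ρ₀)/Δz = 9.8 × 1.148 × 10⁻⁴ / 29 = 3.8794 × 10⁻⁵ s⁻².
N = √(3.8794 × 10⁻⁵) = 6.2285 × 10⁻³ rad s⁻¹ → T = 2π/N = 1.0088 × 10³ s ≈ 1.01 × 10³ s.

1.01 × 10³ s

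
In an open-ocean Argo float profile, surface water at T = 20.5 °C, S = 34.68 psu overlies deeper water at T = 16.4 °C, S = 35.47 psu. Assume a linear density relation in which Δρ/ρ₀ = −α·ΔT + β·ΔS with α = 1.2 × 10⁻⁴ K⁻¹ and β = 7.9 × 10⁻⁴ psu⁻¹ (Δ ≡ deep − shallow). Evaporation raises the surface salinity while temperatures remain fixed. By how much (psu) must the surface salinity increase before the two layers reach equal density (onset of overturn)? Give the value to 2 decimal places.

Neutral buoyancy requires −α(T_deep − T_surf) + β(S_deep − S_surf′) = 0.
S_surf′ = S_deep − (α/β)·ΔT = 35.47 − (1.2 × 10⁻⁴/7.9 × 10⁻⁴)·(-4.1) = 36.0928 psu.
Increase required: 36.0928 − 34.68 = 1.4128 psu.

1.41 psu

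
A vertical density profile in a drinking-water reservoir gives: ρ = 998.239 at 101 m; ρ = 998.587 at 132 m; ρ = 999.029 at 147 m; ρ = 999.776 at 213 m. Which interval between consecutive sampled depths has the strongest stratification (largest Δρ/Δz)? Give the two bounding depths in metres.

Compute the density gradient over each adjacent pair:
  101–132 m: Δρ/Δz = 0.348/31 = 0.011 kg m⁻⁴
  132–147 m: Δρ/Δz = 0.442/15 = 0.029 kg m⁻⁴
  147–213 m: Δρ/Δz = 0.747/66 = 0.011 kg m⁻⁴
The largest gradient is in the 132–147 m interval — the pycnocline.

132–147 m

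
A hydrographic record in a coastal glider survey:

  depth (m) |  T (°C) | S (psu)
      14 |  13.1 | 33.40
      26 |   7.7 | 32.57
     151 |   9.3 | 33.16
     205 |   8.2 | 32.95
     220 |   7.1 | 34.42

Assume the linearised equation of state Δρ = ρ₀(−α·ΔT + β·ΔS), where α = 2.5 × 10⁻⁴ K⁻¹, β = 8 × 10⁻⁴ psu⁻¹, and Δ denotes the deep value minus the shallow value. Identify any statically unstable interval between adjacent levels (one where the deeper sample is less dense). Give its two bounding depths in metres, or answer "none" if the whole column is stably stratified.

Evaluate Δρ/ρ₀ = −αΔT + βΔS across each adjacent pair:
  14–26 m: −αΔT+βΔS = −(2.5 × 10⁻⁴)(-5.4)+(8 × 10⁻⁴)(-0.83) = 6.9 × 10⁻⁴ → stable
  26–151 m: −αΔT+βΔS = −(2.5 × 10⁻⁴)(+1.6)+(8 × 10⁻⁴)(+0.59) = 7.2 × 10⁻⁵ → stable
  151–205 m: −αΔT+βΔS = −(2.5 × 10⁻⁴)(-1.1)+(8 × 10⁻⁴)(-0.21) = 1.1 × 10⁻⁴ → stable
  205–220 m: −αΔT+βΔS = −(2.5 × 10⁻⁴)(-1.1)+(8 × 10⁻⁴)(+1.47) = 1.5 × 10⁻³ → stable
Every interval has Δρ > 0: the column is stably stratified throughout.

none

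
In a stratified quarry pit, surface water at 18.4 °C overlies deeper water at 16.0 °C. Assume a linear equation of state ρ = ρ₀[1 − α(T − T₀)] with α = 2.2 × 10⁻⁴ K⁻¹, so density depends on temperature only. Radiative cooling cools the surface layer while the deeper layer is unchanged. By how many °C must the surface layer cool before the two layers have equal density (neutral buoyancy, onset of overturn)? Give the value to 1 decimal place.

2.4 °C

With temperature the only control, equal density requires T_surf′ = T_deep.
T_surf′ = 16.0 °C.
Cooling required: 18.4 − 16.0 = 2.4 °C.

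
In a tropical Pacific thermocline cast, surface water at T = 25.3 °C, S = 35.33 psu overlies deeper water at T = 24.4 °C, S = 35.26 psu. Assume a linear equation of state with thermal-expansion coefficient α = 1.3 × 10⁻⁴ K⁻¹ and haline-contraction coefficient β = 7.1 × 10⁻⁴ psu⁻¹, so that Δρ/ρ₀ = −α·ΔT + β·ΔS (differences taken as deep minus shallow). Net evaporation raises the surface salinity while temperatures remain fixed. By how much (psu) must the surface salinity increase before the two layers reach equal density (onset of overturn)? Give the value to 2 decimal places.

Neutral buoyancy requires −α(T_deep − T_surf) + β(S_deep − S_surf′) = 0.
S_surf′ = S_deep − (α/β)·ΔT = 35.26 − (1.3 × 10⁻⁴/7.1 × 10⁻⁴)·(-0.9) = 35.4248 psu.
Increase required: 35.4248 − 35.33 = 0.0948 psu.

0.09 psu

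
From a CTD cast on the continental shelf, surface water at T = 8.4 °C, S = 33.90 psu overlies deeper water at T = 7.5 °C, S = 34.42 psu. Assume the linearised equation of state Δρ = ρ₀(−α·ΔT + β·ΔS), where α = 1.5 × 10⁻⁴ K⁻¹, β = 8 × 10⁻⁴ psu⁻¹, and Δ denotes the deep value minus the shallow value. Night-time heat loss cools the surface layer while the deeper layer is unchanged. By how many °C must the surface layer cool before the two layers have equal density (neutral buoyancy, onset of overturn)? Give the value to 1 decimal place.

3.7 °C

Neutral buoyancy requires Δρ = 0, i.e. −α(T_deep − T_surf′) + β(S_deep − S_surf) = 0.
T_surf′ = T_deep − (β/α)·ΔS = 7.5 − (8 × 10⁻⁴/1.5 × 10⁻⁴)·(+0.52) = 4.727 °C.
Cooling required: 8.4 − (4.727) = 3.673 °C.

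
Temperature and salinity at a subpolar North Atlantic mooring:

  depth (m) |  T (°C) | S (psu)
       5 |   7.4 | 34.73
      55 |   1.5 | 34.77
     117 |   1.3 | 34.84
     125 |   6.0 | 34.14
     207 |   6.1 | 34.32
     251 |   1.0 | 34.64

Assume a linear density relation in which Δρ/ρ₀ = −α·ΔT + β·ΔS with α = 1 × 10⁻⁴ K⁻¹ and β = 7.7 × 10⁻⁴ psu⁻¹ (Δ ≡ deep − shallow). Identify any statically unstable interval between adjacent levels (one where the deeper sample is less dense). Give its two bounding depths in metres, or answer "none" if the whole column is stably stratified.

117–125 m

Evaluate Δρ/ρ₀ = −αΔT + βΔS across each adjacent pair:
  5–55 m: −αΔT+βΔS = −(1 × 10⁻⁴)(-5.9)+(7.7 × 10⁻⁴)(+0.04) = 6.2 × 10⁻⁴ → stable
  55–117 m: −αΔT+βΔS = −(1 × 10⁻⁴)(-0.2)+(7.7 × 10⁻⁴)(+0.07) = 7.4 × 10⁻⁵ → stable
  117–125 m: −αΔT+βΔS = −(1 × 10⁻⁴)(+4.7)+(7.7 × 10⁻⁴)(-0.70) = -1.0 × 10⁻³ → UNSTABLE
  125–207 m: −αΔT+βΔS = −(1 × 10⁻⁴)(+0.1)+(7.7 × 10⁻⁴)(+0.18) = 1.3 × 10⁻⁴ → stable
  207–251 m: −αΔT+βΔS = −(1 × 10⁻⁴)(-5.1)+(7.7 × 10⁻⁴)(+0.32) = 7.6 × 10⁻⁴ → stable
The 117–125 m interval has Δρ < 0: lighter water underlies denser water.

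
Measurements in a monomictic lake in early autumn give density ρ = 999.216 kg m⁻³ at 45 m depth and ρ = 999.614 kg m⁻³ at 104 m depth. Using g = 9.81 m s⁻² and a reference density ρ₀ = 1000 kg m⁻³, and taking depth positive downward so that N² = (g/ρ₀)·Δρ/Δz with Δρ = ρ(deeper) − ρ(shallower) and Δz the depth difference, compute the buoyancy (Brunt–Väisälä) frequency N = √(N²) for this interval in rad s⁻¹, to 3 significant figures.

Δρ = 999.614 − 999.216 = 0.398 kg m⁻³ over Δz = 104 − 45 = 59 m.
N² = (9.81/1000) × (0.398/59) = 6.6176 × 10⁻⁵ s⁻².
N = √(6.6176 × 10⁻⁵) = 8.1349 × 10⁻³ rad s⁻¹ ≈ 8.13 × 10⁻³ rad s⁻¹.

8.13 × 10⁻³ rad s⁻¹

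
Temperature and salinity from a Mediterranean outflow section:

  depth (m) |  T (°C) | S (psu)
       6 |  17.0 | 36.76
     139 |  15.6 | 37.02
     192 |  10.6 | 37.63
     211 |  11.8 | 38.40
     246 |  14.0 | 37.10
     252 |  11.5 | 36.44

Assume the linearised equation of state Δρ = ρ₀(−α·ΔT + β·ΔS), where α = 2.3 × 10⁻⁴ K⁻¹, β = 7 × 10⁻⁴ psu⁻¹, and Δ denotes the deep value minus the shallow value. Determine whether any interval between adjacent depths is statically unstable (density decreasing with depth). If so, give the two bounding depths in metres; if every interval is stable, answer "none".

211–246 m

Evaluate Δρ/ρ₀ = −αΔT + βΔS across each adjacent pair:
  6–139 m: −αΔT+βΔS = −(2.3 × 10⁻⁴)(-1.4)+(7 × 10⁻⁴)(+0.26) = 5.0 × 10⁻⁴ → stable
  139–192 m: −αΔT+βΔS = −(2.3 × 10⁻⁴)(-5.0)+(7 × 10⁻⁴)(+0.61) = 1.6 × 10⁻³ → stable
  192–211 m: −αΔT+βΔS = −(2.3 × 10⁻⁴)(+1.2)+(7 × 10⁻⁴)(+0.77) = 2.6 × 10⁻⁴ → stable
  211–246 m: −αΔT+βΔS = −(2.3 × 10⁻⁴)(+2.2)+(7 × 10⁻⁴)(-1.30) = -1.4 × 10⁻³ → UNSTABLE
  246–252 m: −αΔT+βΔS = −(2.3 × 10⁻⁴)(-2.5)+(7 × 10⁻⁴)(-0.66) = 1.1 × 10⁻⁴ → stable
The 211–246 m interval has Δρ < 0: lighter water underlies denser water.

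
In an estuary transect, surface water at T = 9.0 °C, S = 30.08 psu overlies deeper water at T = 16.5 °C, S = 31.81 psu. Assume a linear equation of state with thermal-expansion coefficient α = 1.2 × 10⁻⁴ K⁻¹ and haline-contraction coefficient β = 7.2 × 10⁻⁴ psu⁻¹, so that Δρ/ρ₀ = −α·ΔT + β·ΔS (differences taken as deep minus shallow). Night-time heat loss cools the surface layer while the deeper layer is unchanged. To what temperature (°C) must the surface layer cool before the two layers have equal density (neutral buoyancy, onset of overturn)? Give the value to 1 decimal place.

6.1 °C

Neutral buoyancy requires Δρ = 0, i.e. −α(T_deep − T_surf′) + β(S_deep − S_surf) = 0.
T_surf′ = T_deep − (β/α)·ΔS = 16.5 − (7.2 × 10⁻⁴/1.2 × 10⁻⁴)·(+1.73) = 6.120 °C.
Cooling required: 9.0 − (6.120) = 2.880 °C.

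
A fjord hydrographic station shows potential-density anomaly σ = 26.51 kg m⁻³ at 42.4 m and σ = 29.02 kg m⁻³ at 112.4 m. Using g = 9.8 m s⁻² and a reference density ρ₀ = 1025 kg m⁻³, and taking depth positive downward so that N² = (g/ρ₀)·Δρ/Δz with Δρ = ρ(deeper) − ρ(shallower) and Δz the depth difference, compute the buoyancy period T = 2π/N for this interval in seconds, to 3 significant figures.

339 s

Δρ = 1029.02 − 1026.51 = 2.51 kg m⁻³ over Δz = 112.4 − 42.4 = 70 m.
N² = (9.8/1025) × (2.51/70) = 3.4283 × 10⁻⁴ s⁻².
N = √(3.4283 × 10⁻⁴) = 0.018516 rad s⁻¹, so T = 2π/N = 339.34 s ≈ 339 s.
Since Δρ > 0 the layer is stably stratified.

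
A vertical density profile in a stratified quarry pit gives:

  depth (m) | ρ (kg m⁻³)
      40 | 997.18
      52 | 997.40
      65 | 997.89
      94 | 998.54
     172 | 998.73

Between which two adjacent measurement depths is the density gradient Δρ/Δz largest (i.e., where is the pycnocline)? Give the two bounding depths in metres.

52–65 m

Compute the density gradient over each adjacent pair:
  40–52 m: Δρ/Δz = 0.22/12 = 0.018 kg m⁻⁴
  52–65 m: Δρ/Δz = 0.49/13 = 0.038 kg m⁻⁴
  65–94 m: Δρ/Δz = 0.65/29 = 0.022 kg m⁻⁴
  94–172 m: Δρ/Δz = 0.19/78 = 2.4 × 10⁻³ kg m⁻⁴
The largest gradient is in the 52–65 m interval — the pycnocline.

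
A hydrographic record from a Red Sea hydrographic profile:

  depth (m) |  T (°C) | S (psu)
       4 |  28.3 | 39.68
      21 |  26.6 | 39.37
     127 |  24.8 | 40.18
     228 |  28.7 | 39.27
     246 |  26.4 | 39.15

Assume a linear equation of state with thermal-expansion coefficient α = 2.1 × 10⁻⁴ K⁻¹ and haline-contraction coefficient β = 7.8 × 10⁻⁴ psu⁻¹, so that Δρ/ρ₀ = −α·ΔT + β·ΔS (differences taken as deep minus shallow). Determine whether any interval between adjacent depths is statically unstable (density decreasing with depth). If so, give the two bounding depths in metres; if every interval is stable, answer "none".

Evaluate Δρ/ρ₀ = −αΔT + βΔS across each adjacent pair:
  4–21 m: −αΔT+βΔS = −(2.1 × 10⁻⁴)(-1.7)+(7.8 × 10⁻⁴)(-0.31) = 1.2 × 10⁻⁴ → stable
  21–127 m: −αΔT+βΔS = −(2.1 × 10⁻⁴)(-1.8)+(7.8 × 10⁻⁴)(+0.81) = 1.0 × 10⁻³ → stable
  127–228 m: −αΔT+βΔS = −(2.1 × 10⁻⁴)(+3.9)+(7.8 × 10⁻⁴)(-0.91) = -1.5 × 10⁻³ → UNSTABLE
  228–246 m: −αΔT+βΔS = −(2.1 × 10⁻⁴)(-2.3)+(7.8 × 10⁻⁴)(-0.12) = 3.9 × 10⁻⁴ → stable
The 127–228 m interval has Δρ < 0: lighter water underlies denser water.

127–228 m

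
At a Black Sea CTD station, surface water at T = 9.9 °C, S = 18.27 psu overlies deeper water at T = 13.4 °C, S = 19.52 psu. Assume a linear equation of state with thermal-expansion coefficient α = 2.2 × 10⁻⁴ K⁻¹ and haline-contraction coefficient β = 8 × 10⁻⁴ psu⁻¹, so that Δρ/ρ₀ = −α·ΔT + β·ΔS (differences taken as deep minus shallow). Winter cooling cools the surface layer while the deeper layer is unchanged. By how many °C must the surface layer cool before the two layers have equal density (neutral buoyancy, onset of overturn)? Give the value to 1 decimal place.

Neutral buoyancy requires Δρ = 0, i.e. −α(T_deep − T_surf′) + β(S_deep − S_surf) = 0.
T_surf′ = T_deep − (β/α)·ΔS = 13.4 − (8 × 10⁻⁴/2.2 × 10⁻⁴)·(+1.25) = 8.855 °C.
Cooling required: 9.9 − (8.855) = 1.045 °C.

1.0 °C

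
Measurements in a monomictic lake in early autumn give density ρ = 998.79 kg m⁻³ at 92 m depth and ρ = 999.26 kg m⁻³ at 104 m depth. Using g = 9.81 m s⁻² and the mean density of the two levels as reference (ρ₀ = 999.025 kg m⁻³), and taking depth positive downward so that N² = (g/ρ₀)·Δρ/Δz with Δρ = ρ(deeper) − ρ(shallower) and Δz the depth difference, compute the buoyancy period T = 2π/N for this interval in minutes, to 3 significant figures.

5.34 min

Δρ = 999.26 − 998.79 = 0.47 kg m⁻³ over Δz = 104 − 92 = 12 m.
N² = (9.81/999.025) × (0.47/12) = 3.8460 × 10⁻⁴ s⁻².
N = √(3.8460 × 10⁻⁴) = 0.019611 rad s⁻¹, so T = 2π/N = 320.39 s = 5.3398 min ≈ 5.34 min.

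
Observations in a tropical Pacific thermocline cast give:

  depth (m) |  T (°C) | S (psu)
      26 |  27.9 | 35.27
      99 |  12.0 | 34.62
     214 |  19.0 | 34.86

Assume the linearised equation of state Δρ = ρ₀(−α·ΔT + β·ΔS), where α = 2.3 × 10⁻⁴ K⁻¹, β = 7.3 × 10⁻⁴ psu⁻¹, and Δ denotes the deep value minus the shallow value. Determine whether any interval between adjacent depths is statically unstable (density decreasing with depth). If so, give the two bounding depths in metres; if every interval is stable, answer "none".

Evaluate Δρ/ρ₀ = −αΔT + βΔS across each adjacent pair:
  26–99 m: −αΔT+βΔS = −(2.3 × 10⁻⁴)(-15.9)+(7.3 × 10⁻⁴)(-0.65) = 3.2 × 10⁻³ → stable
  99–214 m: −αΔT+βΔS = −(2.3 × 10⁻⁴)(+7.0)+(7.3 × 10⁻⁴)(+0.24) = -1.4 × 10⁻³ → UNSTABLE
The 99–214 m interval has Δρ < 0: lighter water underlies denser water.

99–214 m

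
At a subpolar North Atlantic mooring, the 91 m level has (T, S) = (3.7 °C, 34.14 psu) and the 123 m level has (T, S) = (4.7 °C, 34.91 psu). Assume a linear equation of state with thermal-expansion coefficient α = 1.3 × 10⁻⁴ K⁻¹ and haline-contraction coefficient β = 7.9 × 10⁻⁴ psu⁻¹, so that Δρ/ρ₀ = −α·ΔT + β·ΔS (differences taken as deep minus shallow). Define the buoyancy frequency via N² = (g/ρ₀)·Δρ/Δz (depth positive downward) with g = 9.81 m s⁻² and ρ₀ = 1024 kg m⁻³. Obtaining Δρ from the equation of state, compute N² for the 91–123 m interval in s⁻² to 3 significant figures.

ΔT = +1.0 K, ΔS = +0.77 psu (deep − shallow).
Δρ/ρ₀ = −αΔT + βΔS = -1.30 × 10⁻⁴ + 6.083 × 10⁻⁴ = 4.783 × 10⁻⁴, so Δρ ≈ 0.4898 kg m⁻³.
N² = (g/ρ₀)·Δρ/Δz = g·(Δρ/ρ₀)/Δz = 9.81 × 4.783 × 10⁻⁴ / 32 = 1.4663 × 10⁻⁴ s⁻² ≈ 1.47 × 10⁻⁴ s⁻².

1.47 × 10⁻⁴ s⁻²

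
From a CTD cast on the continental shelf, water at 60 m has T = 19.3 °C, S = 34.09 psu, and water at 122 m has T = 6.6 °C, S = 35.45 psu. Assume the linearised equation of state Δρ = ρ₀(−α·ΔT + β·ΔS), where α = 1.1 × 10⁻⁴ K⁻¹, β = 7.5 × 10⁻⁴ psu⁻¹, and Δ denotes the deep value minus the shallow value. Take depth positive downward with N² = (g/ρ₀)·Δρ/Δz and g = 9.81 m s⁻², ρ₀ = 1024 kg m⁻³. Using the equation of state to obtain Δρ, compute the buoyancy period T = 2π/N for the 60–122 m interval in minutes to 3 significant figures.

5.35 min

ΔT = -12.7 K, ΔS = +1.36 psu (deep − shallow).
Δρ/ρ₀ = −αΔT + βΔS = 1.397 × 10⁻³ + 1.02 × 10⁻³ = 2.417 × 10⁻³, so Δρ ≈ 2.475 kg m⁻³.
N² = (g/ρ₀)·Δρ/Δz = g·(Δρ/ρ₀)/Δz = 9.81 × 2.417 × 10⁻³ / 62 = 3.8243 × 10⁻⁴ s⁻².
N = √(3.8243 × 10⁻⁴) = 0.019556 rad s⁻¹ → T = 2π/N = 321.29 s = 5.3548 min ≈ 5.35 min.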